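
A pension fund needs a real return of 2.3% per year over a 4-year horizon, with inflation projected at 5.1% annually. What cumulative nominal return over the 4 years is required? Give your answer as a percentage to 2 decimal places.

33.63%

Required annual nominal rate: (1+2.3%)(1+5.1%) − 1 = 7.5173%.
Cumulative over 4 years: (1 + 0.075173)^4 − 1 ≈ 0.33633.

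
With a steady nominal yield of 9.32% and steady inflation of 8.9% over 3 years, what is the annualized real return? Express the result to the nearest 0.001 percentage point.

With constant rates the annual real return is the same each year: (1+9.32%)/(1+8.9%) − 1 = 0.00386.

0.386%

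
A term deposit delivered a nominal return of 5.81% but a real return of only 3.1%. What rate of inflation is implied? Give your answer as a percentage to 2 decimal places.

From (1+r_nom) = (1+r_real)(1+π), we get 1+π = (1 + 5.81%)/(1 + 3.1%) = 1.0581/1.031 ≈ 1.02629.
So π ≈ 2.6285%.

2.63%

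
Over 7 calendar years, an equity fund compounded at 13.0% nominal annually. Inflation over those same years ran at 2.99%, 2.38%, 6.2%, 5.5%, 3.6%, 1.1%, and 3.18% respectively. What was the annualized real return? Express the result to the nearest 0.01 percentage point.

Cumulative inflation factor: 1.0299 × 1.0238 × 1.062 × 1.055 × 1.036 × 1.011 × 1.0318 ≈ 1.27671.
Nominal growth factor: 2.35261. Real growth factor = 2.35261 / 1.27671 ≈ 1.84270.
Annualized: 1.84270^(1/7) − 1 ≈ 0.09124.

9.12%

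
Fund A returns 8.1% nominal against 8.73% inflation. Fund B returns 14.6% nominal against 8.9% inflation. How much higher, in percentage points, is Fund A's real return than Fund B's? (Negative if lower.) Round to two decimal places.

-5.81

Fund A real return: 1.081/1.0873 − 1 = -0.579%.
Fund B real return: 1.146/1.089 − 1 = 5.234%.
Difference: -0.579 − 5.234 = -5.813 pp.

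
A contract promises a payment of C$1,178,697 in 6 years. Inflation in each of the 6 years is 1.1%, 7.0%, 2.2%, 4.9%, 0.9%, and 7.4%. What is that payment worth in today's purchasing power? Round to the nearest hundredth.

C$937,875.98

Price-level factor over 6 years: 1.011 × 1.070 × 1.022 × 1.049 × 1.009 × 1.074 ≈ 1.2567727770.
Purchasing power today: C$1,178,697 divided by that factor.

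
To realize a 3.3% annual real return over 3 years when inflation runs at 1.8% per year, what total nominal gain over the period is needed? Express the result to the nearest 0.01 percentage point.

16.29%

Required annual nominal rate: (1+3.3%)(1+1.8%) − 1 = 5.1594%.
Cumulative over 3 years: (1 + 0.051594)^3 − 1 ≈ 0.16291.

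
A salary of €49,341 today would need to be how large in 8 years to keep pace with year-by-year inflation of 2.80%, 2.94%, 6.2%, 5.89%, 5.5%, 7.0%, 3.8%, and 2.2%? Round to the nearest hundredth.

Cumulative price-level factor: 1.0280 × 1.0294 × 1.062 × 1.0589 × 1.055 × 1.070 × 1.038 × 1.022 ≈ 1.4250865140.
The nominal amount required is €49,341 scaled up by that factor.

€70,315.19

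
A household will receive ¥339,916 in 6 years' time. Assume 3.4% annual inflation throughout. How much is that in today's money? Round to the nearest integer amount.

¥278,130

Price-level factor over 6 years: (1 + 3.4%)^6 ≈ 1.2221463992.
Purchasing power today: ¥339,916 divided by that factor.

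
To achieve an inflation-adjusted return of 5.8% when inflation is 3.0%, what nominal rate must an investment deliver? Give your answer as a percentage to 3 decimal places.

8.974%

By the Fisher equation, 1 + r_nom = (1 + 5.8%)(1 + 3.0%) = 1.058 × 1.030 = 1.08974.
So r_nom = 8.974%.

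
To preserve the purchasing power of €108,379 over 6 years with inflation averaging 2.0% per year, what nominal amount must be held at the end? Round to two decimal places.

Cumulative price-level factor: (1+2.0%)^6 ≈ 1.1261624193.
The nominal amount required is €108,379 scaled up by that factor.

€122,052.36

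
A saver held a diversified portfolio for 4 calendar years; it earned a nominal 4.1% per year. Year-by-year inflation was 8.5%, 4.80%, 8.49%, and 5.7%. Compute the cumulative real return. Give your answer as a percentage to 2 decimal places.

Cumulative inflation factor: 1.085 × 1.0480 × 1.0849 × 1.057 ≈ 1.30393.
Nominal growth factor: 1.17436. Real growth factor = 1.17436 / 1.30393 ≈ 0.90063.
Total real return ≈ -9.9368%.

-9.94%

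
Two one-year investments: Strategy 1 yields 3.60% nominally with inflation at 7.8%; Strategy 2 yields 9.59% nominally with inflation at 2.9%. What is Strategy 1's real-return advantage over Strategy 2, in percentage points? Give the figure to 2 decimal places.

-10.40

Strategy 1 real return: 1.0360/1.078 − 1 = -3.896%.
Strategy 2 real return: 1.0959/1.029 − 1 = 6.501%.
Difference: -3.896 − 6.501 = -10.397 pp.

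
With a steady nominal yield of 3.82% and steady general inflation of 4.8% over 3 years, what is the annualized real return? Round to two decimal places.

With constant rates the annual real return is the same each year: (1+3.82%)/(1+4.8%) − 1 = -0.00935.

-0.94%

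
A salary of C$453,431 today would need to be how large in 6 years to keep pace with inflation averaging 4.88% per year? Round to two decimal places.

Cumulative price-level factor: (1+4.88%)^6 ≈ 1.3309326283.
Multiplying C$453,431 by the price-level factor gives the future nominal sum.

C$603,486.11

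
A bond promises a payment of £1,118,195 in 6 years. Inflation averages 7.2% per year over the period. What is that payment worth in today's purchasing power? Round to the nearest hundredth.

Price-level factor over 6 years: (1 + 7.2%)^6 ≈ 1.5176398167.
Purchasing power today: £1,118,195 divided by that factor.

£736,798.67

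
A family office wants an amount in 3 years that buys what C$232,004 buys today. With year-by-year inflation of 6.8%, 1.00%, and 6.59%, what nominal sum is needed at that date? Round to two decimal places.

C$266,750.08

Cumulative price-level factor: 1.068 × 1.0100 × 1.0659 = 1.149765012.
Multiplying C$232,004 by the price-level factor gives the future nominal sum.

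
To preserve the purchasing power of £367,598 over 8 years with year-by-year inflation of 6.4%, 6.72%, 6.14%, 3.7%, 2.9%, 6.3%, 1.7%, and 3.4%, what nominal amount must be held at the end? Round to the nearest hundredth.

Cumulative price-level factor: 1.064 × 1.0672 × 1.0614 × 1.037 × 1.029 × 1.063 × 1.017 × 1.034 ≈ 1.4375912316.
Multiplying £367,598 by the price-level factor gives the future nominal sum.

£528,455.66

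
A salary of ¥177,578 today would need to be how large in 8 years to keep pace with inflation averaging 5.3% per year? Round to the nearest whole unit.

¥268,421

Cumulative price-level factor: (1+5.3%)^8 ≈ 1.5115654947.
Multiplying ¥177,578 by the price-level factor gives the future nominal sum.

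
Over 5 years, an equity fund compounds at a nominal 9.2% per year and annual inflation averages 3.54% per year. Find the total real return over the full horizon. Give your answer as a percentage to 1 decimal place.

The annual real rate is (1+9.2%)/(1+3.54%) − 1 = 5.4665%.
Compounded over 5 years: (1 + 0.054665)^5 − 1 ≈ 0.30489.

30.5%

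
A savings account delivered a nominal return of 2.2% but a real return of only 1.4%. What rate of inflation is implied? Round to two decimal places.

From (1+r_nom) = (1+r_real)(1+π), we get 1+π = (1 + 2.2%)/(1 + 1.4%) = 1.022/1.014 ≈ 1.00789.
So π ≈ 0.7890%.

0.79%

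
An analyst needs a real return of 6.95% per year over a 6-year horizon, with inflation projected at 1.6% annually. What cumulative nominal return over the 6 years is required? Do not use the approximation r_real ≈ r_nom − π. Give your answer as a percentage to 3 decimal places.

64.607%

Required annual nominal rate: (1+6.95%)(1+1.6%) − 1 = 8.6612%.
Cumulative over 6 years: (1 + 0.086612)^6 − 1 ≈ 0.64607.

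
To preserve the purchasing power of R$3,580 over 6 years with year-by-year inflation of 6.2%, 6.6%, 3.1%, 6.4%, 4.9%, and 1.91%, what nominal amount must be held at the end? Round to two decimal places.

Cumulative price-level factor: 1.062 × 1.066 × 1.031 × 1.064 × 1.049 × 1.0191 ≈ 1.3276215842.
The nominal amount required is R$3,580 scaled up by that factor.

R$4,752.89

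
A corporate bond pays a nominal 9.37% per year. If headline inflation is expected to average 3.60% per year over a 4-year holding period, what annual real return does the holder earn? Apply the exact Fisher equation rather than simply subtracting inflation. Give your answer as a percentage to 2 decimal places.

With constant rates the annual real return is the same each year: (1+9.37%)/(1+3.60%) − 1 = 0.05569.

5.57%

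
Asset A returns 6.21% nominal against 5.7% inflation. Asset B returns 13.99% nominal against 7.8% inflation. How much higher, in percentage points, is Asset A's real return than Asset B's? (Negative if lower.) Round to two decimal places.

Asset A real return: 1.0621/1.057 − 1 = 0.482%.
Asset B real return: 1.1399/1.078 − 1 = 5.742%.
Difference: 0.482 − 5.742 = -5.260 pp.

-5.26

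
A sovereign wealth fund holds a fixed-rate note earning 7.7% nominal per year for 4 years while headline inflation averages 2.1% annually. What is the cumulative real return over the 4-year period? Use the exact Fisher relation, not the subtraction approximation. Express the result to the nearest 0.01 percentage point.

The annual real rate is (1+7.7%)/(1+2.1%) − 1 = 5.4848%.
Compounded over 4 years: (1 + 0.054848)^4 − 1 ≈ 0.23811.

23.81%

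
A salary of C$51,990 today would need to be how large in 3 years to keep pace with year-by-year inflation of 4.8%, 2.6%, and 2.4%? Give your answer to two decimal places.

C$57,243.79

Cumulative price-level factor: 1.048 × 1.026 × 1.024 = 1.101053952.
Multiplying C$51,990 by the price-level factor gives the future nominal sum.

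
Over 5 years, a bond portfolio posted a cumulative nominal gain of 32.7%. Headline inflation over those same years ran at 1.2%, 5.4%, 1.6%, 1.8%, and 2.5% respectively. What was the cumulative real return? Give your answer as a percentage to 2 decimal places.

Cumulative inflation factor: 1.012 × 1.054 × 1.016 × 1.018 × 1.025 ≈ 1.13080.
Nominal growth factor: 1.32700. Real growth factor = 1.32700 / 1.13080 ≈ 1.17350.
Total real return ≈ 17.3504%.

17.35%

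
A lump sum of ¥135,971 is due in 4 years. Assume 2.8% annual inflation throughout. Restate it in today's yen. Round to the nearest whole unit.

¥121,751

Price-level factor over 4 years: (1 + 2.8%)^4 ≈ 1.1167924227.
Purchasing power today: ¥135,971 divided by that factor.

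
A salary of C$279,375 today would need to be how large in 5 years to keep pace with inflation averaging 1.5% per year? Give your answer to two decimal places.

Cumulative price-level factor: (1+1.5%)^5 ≈ 1.0772840039.
The nominal amount required is C$279,375 scaled up by that factor.

C$300,966.22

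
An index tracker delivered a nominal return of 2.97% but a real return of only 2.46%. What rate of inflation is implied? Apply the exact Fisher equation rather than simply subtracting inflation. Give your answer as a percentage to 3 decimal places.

From (1+r_nom) = (1+r_real)(1+π), we get 1+π = (1 + 2.97%)/(1 + 2.46%) = 1.0297/1.0246 ≈ 1.00498.
So π ≈ 0.4978%.

0.498%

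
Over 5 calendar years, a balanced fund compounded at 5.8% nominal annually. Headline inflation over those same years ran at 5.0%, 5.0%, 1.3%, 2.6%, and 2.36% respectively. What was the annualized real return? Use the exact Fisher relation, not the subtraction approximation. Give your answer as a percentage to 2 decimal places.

Cumulative inflation factor: 1.050 × 1.050 × 1.013 × 1.026 × 1.0236 ≈ 1.17291.
Nominal growth factor: 1.32565. Real growth factor = 1.32565 / 1.17291 ≈ 1.13022.
Annualized: 1.13022^(1/5) − 1 ≈ 0.02478.

2.48%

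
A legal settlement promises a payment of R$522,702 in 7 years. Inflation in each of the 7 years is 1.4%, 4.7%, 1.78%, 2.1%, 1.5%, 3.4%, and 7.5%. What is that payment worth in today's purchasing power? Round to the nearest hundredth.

Price-level factor over 7 years: 1.014 × 1.047 × 1.0178 × 1.021 × 1.015 × 1.034 × 1.075 ≈ 1.2447091169.
Purchasing power today: R$522,702 divided by that factor.

R$419,939.08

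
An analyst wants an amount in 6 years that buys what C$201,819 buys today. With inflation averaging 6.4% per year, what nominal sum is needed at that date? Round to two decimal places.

C$292,827.47

Cumulative price-level factor: (1+6.4%)^6 ≈ 1.4509410494.
The nominal amount required is C$201,819 scaled up by that factor.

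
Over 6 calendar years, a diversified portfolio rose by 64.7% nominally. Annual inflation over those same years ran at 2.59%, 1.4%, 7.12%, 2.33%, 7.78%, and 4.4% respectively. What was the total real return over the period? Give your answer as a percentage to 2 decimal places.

Cumulative inflation factor: 1.0259 × 1.014 × 1.0712 × 1.0233 × 1.0778 × 1.044 ≈ 1.28308.
Nominal growth factor: 1.64700. Real growth factor = 1.64700 / 1.28308 ≈ 1.28363.
Total real return ≈ 28.3626%.

28.36%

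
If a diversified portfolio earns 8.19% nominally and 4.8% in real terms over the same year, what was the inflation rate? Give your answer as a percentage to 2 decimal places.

3.23%

From (1+r_nom) = (1+r_real)(1+π), we get 1+π = (1 + 8.19%)/(1 + 4.8%) = 1.0819/1.048 ≈ 1.03235.
So π ≈ 3.2347%.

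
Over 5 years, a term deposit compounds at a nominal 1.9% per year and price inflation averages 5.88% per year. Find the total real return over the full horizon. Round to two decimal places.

-17.43%

The annual real rate is (1+1.9%)/(1+5.88%) − 1 = -3.7590%.
Compounded over 5 years: (1 + -0.037590)^5 − 1 ≈ -0.17434.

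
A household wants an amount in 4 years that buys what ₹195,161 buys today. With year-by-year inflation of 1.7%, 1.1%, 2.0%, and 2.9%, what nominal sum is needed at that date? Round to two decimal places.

Cumulative price-level factor: 1.017 × 1.011 × 1.020 × 1.029 ≈ 1.0791645115.
Multiplying ₹195,161 by the price-level factor gives the future nominal sum.

₹210,610.83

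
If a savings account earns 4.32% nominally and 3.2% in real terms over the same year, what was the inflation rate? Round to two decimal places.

1.09%

From (1+r_nom) = (1+r_real)(1+π), we get 1+π = (1 + 4.32%)/(1 + 3.2%) = 1.0432/1.032 ≈ 1.01085.
So π ≈ 1.0853%.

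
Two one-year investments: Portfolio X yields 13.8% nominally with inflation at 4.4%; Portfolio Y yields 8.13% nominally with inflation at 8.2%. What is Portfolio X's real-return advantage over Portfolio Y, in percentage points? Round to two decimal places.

Portfolio X real return: 1.138/1.044 − 1 = 9.004%.
Portfolio Y real return: 1.0813/1.082 − 1 = -0.065%.
Difference: 9.004 − (-0.065) = 9.069 pp.

9.07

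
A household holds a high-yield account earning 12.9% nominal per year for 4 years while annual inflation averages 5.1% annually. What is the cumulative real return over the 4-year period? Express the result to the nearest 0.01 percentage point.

33.16%

The annual real rate is (1+12.9%)/(1+5.1%) − 1 = 7.4215%.
Compounded over 4 years: (1 + 0.074215)^4 − 1 ≈ 0.33157.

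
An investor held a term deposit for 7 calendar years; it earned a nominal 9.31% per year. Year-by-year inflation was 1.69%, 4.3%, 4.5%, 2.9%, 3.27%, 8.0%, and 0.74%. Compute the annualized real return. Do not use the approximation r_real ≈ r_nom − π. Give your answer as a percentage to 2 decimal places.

Cumulative inflation factor: 1.0169 × 1.043 × 1.045 × 1.029 × 1.0327 × 1.080 × 1.0074 ≈ 1.28143.
Nominal growth factor: 1.86474. Real growth factor = 1.86474 / 1.28143 ≈ 1.45521.
Annualized: 1.45521^(1/7) − 1 ≈ 0.05505.

5.51%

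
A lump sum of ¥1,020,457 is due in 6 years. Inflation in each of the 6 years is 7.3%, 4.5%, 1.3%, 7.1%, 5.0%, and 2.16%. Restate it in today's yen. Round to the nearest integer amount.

Price-level factor over 6 years: 1.073 × 1.045 × 1.013 × 1.071 × 1.050 × 1.0216 ≈ 1.3049236792.
Purchasing power today: ¥1,020,457 divided by that factor.

¥782,005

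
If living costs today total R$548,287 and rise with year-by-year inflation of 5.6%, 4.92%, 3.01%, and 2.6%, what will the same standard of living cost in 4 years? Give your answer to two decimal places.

R$642,032.33

Cumulative price-level factor: 1.056 × 1.0492 × 1.0301 × 1.026 ≈ 1.1709785725.
Multiplying R$548,287 by the price-level factor gives the future nominal sum.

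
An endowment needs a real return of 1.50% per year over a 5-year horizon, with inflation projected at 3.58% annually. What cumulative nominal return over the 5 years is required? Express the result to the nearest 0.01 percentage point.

28.44%

Required annual nominal rate: (1+1.50%)(1+3.58%) − 1 = 5.1337%.
Cumulative over 5 years: (1 + 0.051337)^5 − 1 ≈ 0.28443.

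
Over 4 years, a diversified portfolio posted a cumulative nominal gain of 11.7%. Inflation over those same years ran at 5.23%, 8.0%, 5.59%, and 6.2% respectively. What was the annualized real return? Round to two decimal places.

Cumulative inflation factor: 1.0523 × 1.080 × 1.0559 × 1.062 ≈ 1.27441.
Nominal growth factor: 1.11700. Real growth factor = 1.11700 / 1.27441 ≈ 0.87648.
Annualized: 0.87648^(1/4) − 1 ≈ -0.03242.

-3.24%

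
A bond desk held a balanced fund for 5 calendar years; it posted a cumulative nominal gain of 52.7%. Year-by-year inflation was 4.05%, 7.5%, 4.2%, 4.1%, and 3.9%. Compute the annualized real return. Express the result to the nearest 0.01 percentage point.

3.91%

Cumulative inflation factor: 1.0405 × 1.075 × 1.042 × 1.041 × 1.039 ≈ 1.26062.
Nominal growth factor: 1.52700. Real growth factor = 1.52700 / 1.26062 ≈ 1.21131.
Annualized: 1.21131^(1/5) − 1 ≈ 0.03908.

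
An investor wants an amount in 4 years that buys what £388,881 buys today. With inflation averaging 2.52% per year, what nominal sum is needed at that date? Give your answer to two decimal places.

£429,586.98

Cumulative price-level factor: (1+2.52%)^4 ≈ 1.1046746553.
The nominal amount required is £388,881 scaled up by that factor.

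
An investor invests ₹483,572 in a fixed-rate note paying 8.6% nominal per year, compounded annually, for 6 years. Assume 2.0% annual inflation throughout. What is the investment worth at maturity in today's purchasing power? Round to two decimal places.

Nominal value at maturity: ₹483,572 × (1 + 8.6%)^6 ≈ ₹793,304.83.
Price-level factor over 6 years: (1 + 2.0%)^6 ≈ 1.1261624193.
The maturity value deflated by that factor is the answer in today's purchasing power.

₹704,431.99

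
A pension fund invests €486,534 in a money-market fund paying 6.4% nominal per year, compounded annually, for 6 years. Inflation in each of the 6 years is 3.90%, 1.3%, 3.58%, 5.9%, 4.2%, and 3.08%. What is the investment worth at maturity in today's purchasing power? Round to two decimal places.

€569,277.44

Nominal value at maturity: €486,534 × (1 + 6.4%)^6 ≈ €705,932.15.
Price-level factor over 6 years: 1.0390 × 1.013 × 1.0358 × 1.059 × 1.042 × 1.0308 ≈ 1.2400494057.
The maturity value deflated by that factor is the answer in today's purchasing power.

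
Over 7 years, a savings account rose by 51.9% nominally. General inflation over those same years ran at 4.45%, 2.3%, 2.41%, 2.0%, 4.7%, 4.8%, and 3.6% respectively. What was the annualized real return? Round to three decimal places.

2.604%

Cumulative inflation factor: 1.0445 × 1.023 × 1.0241 × 1.020 × 1.047 × 1.048 × 1.036 ≈ 1.26880.
Nominal growth factor: 1.51900. Real growth factor = 1.51900 / 1.26880 ≈ 1.19719.
Annualized: 1.19719^(1/7) − 1 ≈ 0.02604.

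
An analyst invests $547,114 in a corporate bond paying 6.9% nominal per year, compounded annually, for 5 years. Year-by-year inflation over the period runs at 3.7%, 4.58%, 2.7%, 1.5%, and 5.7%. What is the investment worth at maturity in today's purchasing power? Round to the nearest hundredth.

$639,186.34

Nominal value at maturity: $547,114 × (1 + 6.9%)^5 ≈ $763,776.61.
Price-level factor over 5 years: 1.037 × 1.0458 × 1.027 × 1.015 × 1.057 ≈ 1.1949201013.
Dividing the nominal maturity value by the price-level factor gives the value in today's money.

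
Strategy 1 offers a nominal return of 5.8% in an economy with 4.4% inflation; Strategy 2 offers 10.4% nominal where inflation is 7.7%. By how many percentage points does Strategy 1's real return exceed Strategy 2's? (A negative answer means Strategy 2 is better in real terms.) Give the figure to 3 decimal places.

-1.166

Strategy 1 real return: 1.058/1.044 − 1 = 1.3410%.
Strategy 2 real return: 1.104/1.077 − 1 = 2.5070%.
Difference: 1.3410 − 2.5070 = -1.1660 pp.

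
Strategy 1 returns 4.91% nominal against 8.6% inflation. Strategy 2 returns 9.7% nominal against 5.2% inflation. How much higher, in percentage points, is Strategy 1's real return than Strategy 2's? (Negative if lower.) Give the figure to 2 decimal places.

-7.68

Strategy 1 real return: 1.0491/1.086 − 1 = -3.398%.
Strategy 2 real return: 1.097/1.052 − 1 = 4.278%.
Difference: -3.398 − 4.278 = -7.676 pp.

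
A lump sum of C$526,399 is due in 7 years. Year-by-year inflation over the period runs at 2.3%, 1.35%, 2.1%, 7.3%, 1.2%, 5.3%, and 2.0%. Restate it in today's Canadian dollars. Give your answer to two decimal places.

C$426,364.61

Price-level factor over 7 years: 1.023 × 1.0135 × 1.021 × 1.073 × 1.012 × 1.053 × 1.020 ≈ 1.2346217008.
Purchasing power today: C$526,399 divided by that factor.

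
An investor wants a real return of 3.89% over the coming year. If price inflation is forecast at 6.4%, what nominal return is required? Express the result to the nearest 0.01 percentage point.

10.54%

By the Fisher equation, 1 + r_nom = (1 + 3.89%)(1 + 6.4%) = 1.0389 × 1.064 = 1.1053896.
So r_nom = 10.53896%.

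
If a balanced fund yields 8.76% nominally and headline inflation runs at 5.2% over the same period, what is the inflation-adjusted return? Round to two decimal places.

3.38%

Real return via the Fisher equation: (1 + 8.76%)/(1 + 5.2%) − 1 = 1.0876/1.052 − 1 ≈ 0.03384.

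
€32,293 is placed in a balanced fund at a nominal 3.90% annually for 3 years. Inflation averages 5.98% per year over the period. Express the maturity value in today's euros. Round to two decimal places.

Nominal value at maturity: €32,293 × (1 + 3.90%)^3 ≈ €36,220.55.
Price-level factor over 3 years: (1 + 5.98%)^3 ≈ 1.1903419672.
The maturity value deflated by that factor is the answer in today's purchasing power.

€30,428.69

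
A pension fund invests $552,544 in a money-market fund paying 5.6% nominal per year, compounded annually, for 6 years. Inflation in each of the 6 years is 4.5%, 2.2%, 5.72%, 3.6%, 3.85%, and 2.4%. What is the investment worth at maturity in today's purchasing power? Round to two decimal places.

$615,970.37

Nominal value at maturity: $552,544 × (1 + 5.6%)^6 ≈ $766,214.52.
Price-level factor over 6 years: 1.045 × 1.022 × 1.0572 × 1.036 × 1.0385 × 1.024 ≈ 1.2439145668.
The maturity value deflated by that factor is the answer in today's purchasing power.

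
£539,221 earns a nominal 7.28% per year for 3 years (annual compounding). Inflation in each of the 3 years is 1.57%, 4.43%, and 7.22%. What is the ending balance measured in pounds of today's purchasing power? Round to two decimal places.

£585,405.18

Nominal value at maturity: £539,221 × (1 + 7.28%)^3 ≈ £665,768.27.
Price-level factor over 3 years: 1.0157 × 1.0443 × 1.0722 ≈ 1.1372777258.
Dividing the nominal maturity value by the price-level factor gives the value in today's money.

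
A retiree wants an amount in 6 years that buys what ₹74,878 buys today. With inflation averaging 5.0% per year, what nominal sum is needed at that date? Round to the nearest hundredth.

Cumulative price-level factor: (1+5.0%)^6 ≈ 1.3400956406.
Multiplying ₹74,878 by the price-level factor gives the future nominal sum.

₹100,343.68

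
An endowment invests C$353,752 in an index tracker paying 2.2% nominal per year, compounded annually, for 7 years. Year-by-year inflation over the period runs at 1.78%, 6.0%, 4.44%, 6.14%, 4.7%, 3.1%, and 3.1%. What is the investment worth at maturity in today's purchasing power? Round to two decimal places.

C$309,511.58

Nominal value at maturity: C$353,752 × (1 + 2.2%)^7 ≈ C$411,960.12.
Price-level factor over 7 years: 1.0178 × 1.060 × 1.0444 × 1.0614 × 1.047 × 1.031 × 1.031 ≈ 1.3310006590.
The maturity value deflated by that factor is the answer in today's purchasing power.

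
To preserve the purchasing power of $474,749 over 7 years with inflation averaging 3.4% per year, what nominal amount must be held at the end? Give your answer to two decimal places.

Cumulative price-level factor: (1+3.4%)^7 ≈ 1.2636993768.
The nominal amount required is $474,749 scaled up by that factor.

$599,940.02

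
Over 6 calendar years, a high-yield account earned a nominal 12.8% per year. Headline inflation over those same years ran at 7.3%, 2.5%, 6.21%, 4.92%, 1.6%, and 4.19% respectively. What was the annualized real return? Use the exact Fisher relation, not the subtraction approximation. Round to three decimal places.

Cumulative inflation factor: 1.073 × 1.025 × 1.0621 × 1.0492 × 1.016 × 1.0419 ≈ 1.29738.
Nominal growth factor: 2.05994. Real growth factor = 2.05994 / 1.29738 ≈ 1.58777.
Annualized: 1.58777^(1/6) − 1 ≈ 0.08010.

8.010%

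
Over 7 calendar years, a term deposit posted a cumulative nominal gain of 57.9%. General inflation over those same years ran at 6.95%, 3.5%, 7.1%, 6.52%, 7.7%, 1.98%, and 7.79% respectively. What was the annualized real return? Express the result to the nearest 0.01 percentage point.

Cumulative inflation factor: 1.0695 × 1.035 × 1.071 × 1.0652 × 1.077 × 1.0198 × 1.0779 ≈ 1.49503.
Nominal growth factor: 1.57900. Real growth factor = 1.57900 / 1.49503 ≈ 1.05616.
Annualized: 1.05616^(1/7) − 1 ≈ 0.00784.

0.78%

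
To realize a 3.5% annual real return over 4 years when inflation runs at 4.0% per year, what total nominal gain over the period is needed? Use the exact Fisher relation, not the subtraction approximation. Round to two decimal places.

34.24%

Required annual nominal rate: (1+3.5%)(1+4.0%) − 1 = 7.64%.
Cumulative over 4 years: (1 + 0.0764)^4 − 1 ≈ 0.34244.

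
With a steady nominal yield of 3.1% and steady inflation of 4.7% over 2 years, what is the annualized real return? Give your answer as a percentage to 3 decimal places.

With constant rates the annual real return is the same each year: (1+3.1%)/(1+4.7%) − 1 = -0.01528.

-1.528%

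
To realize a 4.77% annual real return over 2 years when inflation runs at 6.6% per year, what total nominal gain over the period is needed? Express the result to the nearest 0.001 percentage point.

Required annual nominal rate: (1+4.77%)(1+6.6%) − 1 = 11.68482%.
Cumulative over 2 years: (1 + 0.1168482)^2 − 1 ≈ 0.24735.

24.735%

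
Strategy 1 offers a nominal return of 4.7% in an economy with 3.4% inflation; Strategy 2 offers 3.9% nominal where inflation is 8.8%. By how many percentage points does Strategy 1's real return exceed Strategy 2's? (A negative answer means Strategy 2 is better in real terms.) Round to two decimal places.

Strategy 1 real return: 1.047/1.034 − 1 = 1.257%.
Strategy 2 real return: 1.039/1.088 − 1 = -4.504%.
Difference: 1.257 − (-4.504) = 5.761 pp.

5.76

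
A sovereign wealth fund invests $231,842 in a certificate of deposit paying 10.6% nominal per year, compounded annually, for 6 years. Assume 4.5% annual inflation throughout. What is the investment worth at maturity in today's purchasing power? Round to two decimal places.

Nominal value at maturity: $231,842 × (1 + 10.6%)^6 ≈ $424,348.70.
Price-level factor over 6 years: (1 + 4.5%)^6 ≈ 1.3022601248.
The maturity value deflated by that factor is the answer in today's purchasing power.

$325,855.56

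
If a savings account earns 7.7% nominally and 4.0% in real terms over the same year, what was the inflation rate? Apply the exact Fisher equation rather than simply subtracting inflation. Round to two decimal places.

3.56%

From (1+r_nom) = (1+r_real)(1+π), we get 1+π = (1 + 7.7%)/(1 + 4.0%) = 1.077/1.040 ≈ 1.03558.
So π ≈ 3.5577%.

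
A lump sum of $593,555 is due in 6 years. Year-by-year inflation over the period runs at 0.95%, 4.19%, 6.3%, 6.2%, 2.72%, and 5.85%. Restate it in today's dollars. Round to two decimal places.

$459,753.40

Price-level factor over 6 years: 1.0095 × 1.0419 × 1.063 × 1.062 × 1.0272 × 1.0585 ≈ 1.2910290531.
Purchasing power today: $593,555 divided by that factor.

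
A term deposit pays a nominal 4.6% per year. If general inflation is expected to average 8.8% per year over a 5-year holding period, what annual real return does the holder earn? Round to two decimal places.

With constant rates the annual real return is the same each year: (1+4.6%)/(1+8.8%) − 1 = -0.03860.

-3.86%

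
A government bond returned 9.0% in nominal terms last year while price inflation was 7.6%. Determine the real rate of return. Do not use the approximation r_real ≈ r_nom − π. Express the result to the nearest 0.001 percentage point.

1.301%

Real return via the Fisher equation: (1 + 9.0%)/(1 + 7.6%) − 1 = 1.090/1.076 − 1 ≈ 0.01301.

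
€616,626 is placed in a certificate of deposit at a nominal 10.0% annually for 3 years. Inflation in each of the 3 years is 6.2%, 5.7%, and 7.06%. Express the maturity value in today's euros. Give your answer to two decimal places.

€682,925.21

Nominal value at maturity: €616,626 × (1 + 10.0%)^3 ≈ €820,729.21.
Price-level factor over 3 years: 1.062 × 1.057 × 1.0706 = 1.2017849004.
The maturity value deflated by that factor is the answer in today's purchasing power.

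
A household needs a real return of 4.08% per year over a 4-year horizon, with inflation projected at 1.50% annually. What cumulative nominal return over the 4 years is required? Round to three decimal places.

Required annual nominal rate: (1+4.08%)(1+1.50%) − 1 = 5.6412%.
Cumulative over 4 years: (1 + 0.056412)^4 − 1 ≈ 0.24547.

24.547%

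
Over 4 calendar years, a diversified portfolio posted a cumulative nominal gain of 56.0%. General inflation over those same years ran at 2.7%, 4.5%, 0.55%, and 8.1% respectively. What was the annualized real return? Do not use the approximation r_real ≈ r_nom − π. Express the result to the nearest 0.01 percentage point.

7.54%

Cumulative inflation factor: 1.027 × 1.045 × 1.0055 × 1.081 ≈ 1.16653.
Nominal growth factor: 1.56000. Real growth factor = 1.56000 / 1.16653 ≈ 1.33730.
Annualized: 1.33730^(1/4) − 1 ≈ 0.07537.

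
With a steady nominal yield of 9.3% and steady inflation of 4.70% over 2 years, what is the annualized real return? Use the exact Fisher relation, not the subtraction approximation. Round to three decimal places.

With constant rates the annual real return is the same each year: (1+9.3%)/(1+4.70%) − 1 = 0.04394.

4.394%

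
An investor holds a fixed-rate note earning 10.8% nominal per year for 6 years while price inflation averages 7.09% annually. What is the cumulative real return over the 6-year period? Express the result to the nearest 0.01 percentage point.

22.67%

The annual real rate is (1+10.8%)/(1+7.09%) − 1 = 3.4644%.
Compounded over 6 years: (1 + 0.034644)^6 − 1 ≈ 0.22672.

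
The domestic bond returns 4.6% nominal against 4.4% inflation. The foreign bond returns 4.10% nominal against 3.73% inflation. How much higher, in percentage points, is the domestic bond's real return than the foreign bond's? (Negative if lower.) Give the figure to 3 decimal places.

The domestic bond real return: 1.046/1.044 − 1 = 0.1916%.
The foreign bond real return: 1.0410/1.0373 − 1 = 0.3567%.
Difference: 0.1916 − 0.3567 = -0.1651 pp.

-0.165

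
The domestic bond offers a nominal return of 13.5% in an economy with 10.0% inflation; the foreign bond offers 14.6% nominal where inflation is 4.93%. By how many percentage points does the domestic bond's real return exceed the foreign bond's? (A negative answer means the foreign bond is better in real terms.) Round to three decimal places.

The domestic bond real return: 1.135/1.100 − 1 = 3.1818%.
The foreign bond real return: 1.146/1.0493 − 1 = 9.2157%.
Difference: 3.1818 − 9.2157 = -6.0339 pp.

-6.034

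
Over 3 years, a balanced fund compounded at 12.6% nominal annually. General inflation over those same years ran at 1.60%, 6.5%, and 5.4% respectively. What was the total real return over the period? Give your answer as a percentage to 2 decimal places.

Cumulative inflation factor: 1.0160 × 1.065 × 1.054 ≈ 1.14047.
Nominal growth factor: 1.42763. Real growth factor = 1.42763 / 1.14047 ≈ 1.25179.
Total real return ≈ 25.1789%.

25.18%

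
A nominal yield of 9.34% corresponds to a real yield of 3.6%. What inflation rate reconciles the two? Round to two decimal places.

5.54%

From (1+r_nom) = (1+r_real)(1+π), we get 1+π = (1 + 9.34%)/(1 + 3.6%) = 1.0934/1.036 ≈ 1.05541.
So π ≈ 5.5405%.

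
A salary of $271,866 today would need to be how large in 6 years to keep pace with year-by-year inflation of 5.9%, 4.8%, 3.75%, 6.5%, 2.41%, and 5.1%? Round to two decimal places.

Cumulative price-level factor: 1.059 × 1.048 × 1.0375 × 1.065 × 1.0241 × 1.051 ≈ 1.3198969888.
Multiplying $271,866 by the price-level factor gives the future nominal sum.

$358,835.11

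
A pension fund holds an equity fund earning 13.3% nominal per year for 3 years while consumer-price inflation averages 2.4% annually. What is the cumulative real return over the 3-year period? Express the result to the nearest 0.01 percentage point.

The annual real rate is (1+13.3%)/(1+2.4%) − 1 = 10.6445%.
Compounded over 3 years: (1 + 0.106445)^3 − 1 ≈ 0.35453.

35.45%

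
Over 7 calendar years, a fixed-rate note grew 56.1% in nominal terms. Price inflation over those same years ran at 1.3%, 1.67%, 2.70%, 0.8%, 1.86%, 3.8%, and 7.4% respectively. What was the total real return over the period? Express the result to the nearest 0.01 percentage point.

Cumulative inflation factor: 1.013 × 1.0167 × 1.0270 × 1.008 × 1.0186 × 1.038 × 1.074 ≈ 1.21071.
Nominal growth factor: 1.56100. Real growth factor = 1.56100 / 1.21071 ≈ 1.28933.
Total real return ≈ 28.9331%.

28.93%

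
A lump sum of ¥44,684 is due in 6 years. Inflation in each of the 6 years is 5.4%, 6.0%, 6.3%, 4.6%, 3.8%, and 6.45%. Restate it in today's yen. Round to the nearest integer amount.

¥32,553

Price-level factor over 6 years: 1.054 × 1.060 × 1.063 × 1.046 × 1.038 × 1.0645 ≈ 1.3726330277.
Purchasing power today: ¥44,684 divided by that factor.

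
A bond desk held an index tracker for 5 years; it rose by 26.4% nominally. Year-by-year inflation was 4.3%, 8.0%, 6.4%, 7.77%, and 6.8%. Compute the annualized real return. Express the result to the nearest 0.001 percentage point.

-1.733%

Cumulative inflation factor: 1.043 × 1.080 × 1.064 × 1.0777 × 1.068 ≈ 1.37949.
Nominal growth factor: 1.26400. Real growth factor = 1.26400 / 1.37949 ≈ 0.91628.
Annualized: 0.91628^(1/5) − 1 ≈ -0.01733.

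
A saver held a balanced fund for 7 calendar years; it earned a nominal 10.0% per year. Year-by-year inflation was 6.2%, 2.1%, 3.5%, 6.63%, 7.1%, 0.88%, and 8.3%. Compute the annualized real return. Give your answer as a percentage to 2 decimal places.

4.84%

Cumulative inflation factor: 1.062 × 1.021 × 1.035 × 1.0663 × 1.071 × 1.0088 × 1.083 ≈ 1.40021.
Nominal growth factor: 1.94872. Real growth factor = 1.94872 / 1.40021 ≈ 1.39173.
Annualized: 1.39173^(1/7) − 1 ≈ 0.04835.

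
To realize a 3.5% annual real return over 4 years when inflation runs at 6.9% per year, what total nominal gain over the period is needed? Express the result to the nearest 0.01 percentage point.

Required annual nominal rate: (1+3.5%)(1+6.9%) − 1 = 10.6415%.
Cumulative over 4 years: (1 + 0.106415)^4 − 1 ≈ 0.49855.

49.86%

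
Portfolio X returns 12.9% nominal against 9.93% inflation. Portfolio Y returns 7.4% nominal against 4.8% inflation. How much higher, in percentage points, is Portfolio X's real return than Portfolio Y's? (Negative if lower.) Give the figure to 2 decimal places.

Portfolio X real return: 1.129/1.0993 − 1 = 2.702%.
Portfolio Y real return: 1.074/1.048 − 1 = 2.481%.
Difference: 2.702 − 2.481 = 0.221 pp.

0.22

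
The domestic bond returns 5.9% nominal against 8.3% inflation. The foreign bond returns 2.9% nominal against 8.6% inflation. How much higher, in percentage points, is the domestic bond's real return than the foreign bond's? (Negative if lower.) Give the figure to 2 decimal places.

The domestic bond real return: 1.059/1.083 − 1 = -2.216%.
The foreign bond real return: 1.029/1.086 − 1 = -5.249%.
Difference: -2.216 − (-5.249) = 3.033 pp.

3.03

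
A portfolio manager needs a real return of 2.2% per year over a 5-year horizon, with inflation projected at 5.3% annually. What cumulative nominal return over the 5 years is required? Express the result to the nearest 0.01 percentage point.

44.34%

Required annual nominal rate: (1+2.2%)(1+5.3%) − 1 = 7.6166%.
Cumulative over 5 years: (1 + 0.076166)^5 − 1 ≈ 0.44343.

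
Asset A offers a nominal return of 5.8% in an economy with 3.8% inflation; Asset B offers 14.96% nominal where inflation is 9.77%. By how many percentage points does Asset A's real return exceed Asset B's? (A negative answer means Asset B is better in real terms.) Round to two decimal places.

Asset A real return: 1.058/1.038 − 1 = 1.927%.
Asset B real return: 1.1496/1.0977 − 1 = 4.728%.
Difference: 1.927 − 4.728 = -2.801 pp.

-2.80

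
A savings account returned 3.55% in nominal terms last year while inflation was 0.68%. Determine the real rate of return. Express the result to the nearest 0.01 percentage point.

2.85%

Real return via the Fisher equation: (1 + 3.55%)/(1 + 0.68%) − 1 = 1.0355/1.0068 − 1 ≈ 0.02851.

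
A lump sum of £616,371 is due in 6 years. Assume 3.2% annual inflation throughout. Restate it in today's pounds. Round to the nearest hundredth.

£510,227.68

Price-level factor over 6 years: (1 + 3.2%)^6 ≈ 1.2080312910.
Purchasing power today: £616,371 divided by that factor.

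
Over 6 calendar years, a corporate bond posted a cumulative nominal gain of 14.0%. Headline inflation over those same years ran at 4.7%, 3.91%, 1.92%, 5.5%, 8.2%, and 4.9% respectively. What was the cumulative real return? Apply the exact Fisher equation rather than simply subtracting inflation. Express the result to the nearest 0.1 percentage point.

Cumulative inflation factor: 1.047 × 1.0391 × 1.0192 × 1.055 × 1.082 × 1.049 ≈ 1.32776.
Nominal growth factor: 1.14000. Real growth factor = 1.14000 / 1.32776 ≈ 0.85859.
Total real return ≈ -14.1409%.

-14.1%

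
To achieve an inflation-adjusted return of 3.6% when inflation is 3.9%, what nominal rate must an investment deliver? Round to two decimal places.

By the Fisher equation, 1 + r_nom = (1 + 3.6%)(1 + 3.9%) = 1.036 × 1.039 = 1.076404.
So r_nom = 7.6404%.

7.64%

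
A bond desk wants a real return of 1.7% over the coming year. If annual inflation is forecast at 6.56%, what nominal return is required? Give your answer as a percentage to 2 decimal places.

8.37%

By the Fisher equation, 1 + r_nom = (1 + 1.7%)(1 + 6.56%) = 1.017 × 1.0656 = 1.0837152.
So r_nom = 8.37152%.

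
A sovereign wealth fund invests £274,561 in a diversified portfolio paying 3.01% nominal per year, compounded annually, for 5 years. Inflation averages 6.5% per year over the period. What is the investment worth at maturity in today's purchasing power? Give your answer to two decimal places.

£232,427.63

Nominal value at maturity: £274,561 × (1 + 3.01%)^5 ≈ £318,445.99.
Price-level factor over 5 years: (1 + 6.5%)^5 ≈ 1.3700866634.
Dividing the nominal maturity value by the price-level factor gives the value in today's money.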